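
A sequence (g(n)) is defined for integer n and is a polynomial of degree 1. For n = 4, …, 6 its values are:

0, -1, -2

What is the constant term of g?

4

Write g(n) = an + b; the 3 given values yield a linear system in the 2 coefficients.
Solving, g(n) = -n + 4.
The constant term is g(0) = 4.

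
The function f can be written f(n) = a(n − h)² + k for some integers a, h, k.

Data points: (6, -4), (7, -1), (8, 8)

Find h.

6

First differences 3, 9; second difference 6 = 2a, so a = 3.
Expanding, the n-coefficient is −2ah = -6h; matching it to the data gives h = 6, and then k = -4.
So f(n) = 3(n − 6)² − 4.
Hence h = 6.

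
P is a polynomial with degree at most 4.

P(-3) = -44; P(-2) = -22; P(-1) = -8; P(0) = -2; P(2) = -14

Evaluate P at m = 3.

-32

Write P(m) = am^4 + bm³ + cm² + dm + e; the 5 given values yield a linear system in the 5 coefficients.
Solving, the top 2 coefficients vanish, and P(m) = -4m² + 2m - 2.
Then P(3) = -32.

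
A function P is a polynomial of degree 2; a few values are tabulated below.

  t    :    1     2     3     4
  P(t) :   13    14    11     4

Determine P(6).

First differences: 1, -3, -7. Second differences: -4, -4.
Level-2 differences are constant, so P has degree 2.
Fitting a degree-2 polynomial gives P(t) = -2t² + 7t + 8.
Then P(6) = -22.

-22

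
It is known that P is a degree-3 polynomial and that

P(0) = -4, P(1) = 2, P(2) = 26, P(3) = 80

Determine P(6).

Write P(m) = am³ + bm² + cm + d; the 4 given values yield a linear system in the 4 coefficients.
Solving, P(m) = 2m³ + 3m² + m - 4.
Then P(6) = 542.

542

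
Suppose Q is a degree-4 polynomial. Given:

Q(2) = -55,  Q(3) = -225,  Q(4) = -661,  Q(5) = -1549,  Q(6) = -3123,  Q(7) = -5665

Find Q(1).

-13

First differences: -170, -436, -888, -1574, -2542. Second differences: -266, -452, -686, -968. Third differences: -186, -234, -282. Fourth differences: -48, -48.
Level-4 differences are constant, so Q has degree 4.
Fitting a degree-4 polynomial gives Q(x) = -2x^4 - 3x³ + 4x² - 3x - 9.
Then Q(1) = -13.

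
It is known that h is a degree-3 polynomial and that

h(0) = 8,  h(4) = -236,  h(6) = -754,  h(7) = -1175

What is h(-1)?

9

Write h(x) = ax³ + bx² + cx + d; the 4 given values yield a linear system in the 4 coefficients.
Solving, h(x) = -3x³ - 3x² - x + 8.
Then h(-1) = 9.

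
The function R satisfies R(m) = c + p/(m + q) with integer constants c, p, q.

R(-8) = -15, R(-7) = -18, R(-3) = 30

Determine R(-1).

(R(m) − c)(m + q) = p for each data point; the three points give a linear system in c and q, then p follows.
Solving: c = -6, q = 4, p = 36, so R(m) = -6 + 36/(m + 4).
Then R(-1) = -6 + 36/3 = 6.

6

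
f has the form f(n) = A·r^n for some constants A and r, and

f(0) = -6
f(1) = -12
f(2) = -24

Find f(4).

-96

Consecutive ratio: -12/(-6) = 2, and -24/(-12) = 2, so r = 2.
Then A·2^0 = -6 gives A = -6, and f(n) = -6·2^n.
f(4) = -6·2^4 = -96.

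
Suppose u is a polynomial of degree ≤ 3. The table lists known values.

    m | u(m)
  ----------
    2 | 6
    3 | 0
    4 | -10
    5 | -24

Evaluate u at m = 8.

-90

Write u(m) = am³ + bm² + cm + d; the 4 given values yield a linear system in the 4 coefficients.
Solving, the leading coefficient vanishes, and u(m) = -2m² + 4m + 6.
Then u(8) = -90.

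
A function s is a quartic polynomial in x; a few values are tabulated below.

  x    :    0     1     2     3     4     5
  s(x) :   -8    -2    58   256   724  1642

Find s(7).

5788

First differences: 6, 60, 198, 468, 918. Second differences: 54, 138, 270, 450. Third differences: 84, 132, 180. Fourth differences: 48, 48.
Level-4 differences are constant, so s has degree 4.
Fitting a degree-4 polynomial gives s(x) = 2x^4 + 2x³ + 7x² - 5x - 8.
Then s(7) = 5788.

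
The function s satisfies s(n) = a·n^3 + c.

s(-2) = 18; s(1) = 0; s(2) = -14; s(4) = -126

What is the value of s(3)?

From s(-2) = 18 and s(1) = 0: -8a + c = 18 and 1a + c = 0.
Subtracting: 9a = -18, so a = -2; then c = 18 − (-2)·(-8) = 2.
So s(n) = -2n³ + 2, and s(3) = -52.

-52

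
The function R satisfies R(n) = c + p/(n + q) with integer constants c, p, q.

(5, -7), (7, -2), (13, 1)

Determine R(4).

-17

(R(n) − c)(n + q) = p for each data point; the three points give a linear system in c and q, then p follows.
Solving: c = 3, q = -3, p = -20, so R(n) = 3 − 20/(n − 3).
Then R(4) = 3 − 20/1 = -17.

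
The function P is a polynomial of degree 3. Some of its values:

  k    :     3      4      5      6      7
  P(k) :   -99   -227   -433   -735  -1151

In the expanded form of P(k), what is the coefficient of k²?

-3

First differences: -128, -206, -302, -416. Second differences: -78, -96, -114. Third differences: -18, -18.
Level-3 differences are constant, so P has degree 3.
Fitting a degree-3 polynomial gives P(k) = -3k³ - 3k² + 4k - 3.
The coefficient of k² is -3.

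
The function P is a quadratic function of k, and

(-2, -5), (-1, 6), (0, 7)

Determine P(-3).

-26

Write P(k) = ak² + bk + c; the 3 given values yield a linear system in the 3 coefficients.
Solving, P(k) = -5k² - 4k + 7.
Then P(-3) = -26.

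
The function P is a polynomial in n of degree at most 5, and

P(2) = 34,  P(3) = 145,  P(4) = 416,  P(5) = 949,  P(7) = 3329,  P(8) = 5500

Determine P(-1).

1

Write P(n) = an^5 + bn^4 + cn³ + dn² + en + p; the 6 given values yield a linear system in the 6 coefficients.
Solving, the leading coefficient vanishes, and P(n) = n^4 + 3n³ - 2n² - n + 4.
Then P(-1) = 1.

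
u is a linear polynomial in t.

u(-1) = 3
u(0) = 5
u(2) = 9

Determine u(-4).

Write u(t) = at + b; the 3 given values yield a linear system in the 2 coefficients.
Solving, u(t) = 2t + 5.
Then u(-4) = -3.

-3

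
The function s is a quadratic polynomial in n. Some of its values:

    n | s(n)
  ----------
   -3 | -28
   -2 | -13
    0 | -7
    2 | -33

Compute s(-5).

-82

Write s(n) = an² + bn + c; the 4 given values yield a linear system in the 3 coefficients.
Solving, s(n) = -4n² - 5n - 7.
Then s(-5) = -82.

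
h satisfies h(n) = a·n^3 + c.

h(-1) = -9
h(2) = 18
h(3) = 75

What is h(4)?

From h(-1) = -9 and h(2) = 18: -1a + c = -9 and 8a + c = 18.
Subtracting: 9a = 27, so a = 3; then c = -9 − 3·(-1) = -6.
So h(n) = 3n³ − 6, and h(4) = 186.

186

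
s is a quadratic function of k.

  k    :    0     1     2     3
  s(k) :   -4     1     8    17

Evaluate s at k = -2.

-8

First differences: 5, 7, 9. Second differences: 2, 2.
Level-2 differences are constant, so s has degree 2.
Fitting a degree-2 polynomial gives s(k) = k² + 4k - 4.
Then s(-2) = -8.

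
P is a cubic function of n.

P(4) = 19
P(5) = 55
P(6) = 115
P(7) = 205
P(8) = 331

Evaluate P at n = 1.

Write P(n) = an³ + bn² + cn + d; the 5 given values yield a linear system in the 4 coefficients.
Solving, P(n) = n³ - 3n² + 2n - 5.
Then P(1) = -5.

-5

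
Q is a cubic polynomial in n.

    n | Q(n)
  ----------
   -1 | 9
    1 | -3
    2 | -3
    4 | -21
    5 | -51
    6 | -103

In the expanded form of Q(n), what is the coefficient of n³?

-1

Write Q(n) = an³ + bn² + cn + d; the 6 given values yield a linear system in the 4 coefficients.
Solving, Q(n) = -n³ + 4n² - 5n - 1.
The coefficient of n³ is -1.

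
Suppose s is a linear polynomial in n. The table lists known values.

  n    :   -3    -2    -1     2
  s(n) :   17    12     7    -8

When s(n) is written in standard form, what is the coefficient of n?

Write s(n) = an + b; the 4 given values yield a linear system in the 2 coefficients.
Solving, s(n) = -5n + 2.
The coefficient of n is -5.

-5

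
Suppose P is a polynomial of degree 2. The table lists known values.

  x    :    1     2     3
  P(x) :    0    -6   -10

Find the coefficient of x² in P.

Write P(x) = ax² + bx + c; the 3 given values yield a linear system in the 3 coefficients.
Solving, P(x) = x² - 9x + 8.
The coefficient of x² is 1.

1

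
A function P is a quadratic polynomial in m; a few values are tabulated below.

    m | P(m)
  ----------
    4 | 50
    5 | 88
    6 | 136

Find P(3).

Write P(m) = am² + bm + c; the 3 given values yield a linear system in the 3 coefficients.
Solving, P(m) = 5m² - 7m - 2.
Then P(3) = 22.

22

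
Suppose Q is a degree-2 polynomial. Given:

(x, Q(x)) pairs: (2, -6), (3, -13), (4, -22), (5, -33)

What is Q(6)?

Write Q(x) = ax² + bx + c; the 4 given values yield a linear system in the 3 coefficients.
Solving, Q(x) = -x² - 2x + 2.
Then Q(6) = -46.

-46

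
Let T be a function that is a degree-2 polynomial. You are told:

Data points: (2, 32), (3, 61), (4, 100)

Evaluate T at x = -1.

Write T(x) = ax² + bx + c; the 3 given values yield a linear system in the 3 coefficients.
Solving, T(x) = 5x² + 4x + 4.
Then T(-1) = 5.

5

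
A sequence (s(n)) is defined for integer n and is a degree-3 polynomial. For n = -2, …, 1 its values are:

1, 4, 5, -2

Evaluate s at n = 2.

Write s(n) = an³ + bn² + cn + d; the 4 given values yield a linear system in the 4 coefficients.
Solving, s(n) = -n³ - 4n² - 2n + 5.
Then s(2) = -23.

-23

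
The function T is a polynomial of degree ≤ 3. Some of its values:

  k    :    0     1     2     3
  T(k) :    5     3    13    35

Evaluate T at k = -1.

First differences: -2, 10, 22. Second differences: 12, 12.
Level-2 differences are constant, so T has degree 2.
Fitting a degree-2 polynomial gives T(k) = 6k² - 8k + 5.
Then T(-1) = 19.

19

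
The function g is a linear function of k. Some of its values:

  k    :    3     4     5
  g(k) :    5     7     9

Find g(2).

3

Write g(k) = ak + b; the 3 given values yield a linear system in the 2 coefficients.
Solving, g(k) = 2k - 1.
Then g(2) = 3.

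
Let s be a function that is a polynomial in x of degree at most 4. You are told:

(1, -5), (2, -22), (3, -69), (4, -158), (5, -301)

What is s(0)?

Write s(x) = ax^4 + bx³ + cx² + dx + e; the 5 given values yield a linear system in the 5 coefficients.
Solving, the leading coefficient vanishes, and s(x) = -2x³ - 3x² + 6x - 6.
The constant term is s(0) = -6.

-6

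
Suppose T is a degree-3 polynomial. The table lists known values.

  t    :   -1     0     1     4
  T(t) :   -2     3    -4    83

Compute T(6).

411

Write T(t) = at³ + bt² + ct + d; the 4 given values yield a linear system in the 4 coefficients.
Solving, T(t) = 3t³ - 6t² - 4t + 3.
Then T(6) = 411.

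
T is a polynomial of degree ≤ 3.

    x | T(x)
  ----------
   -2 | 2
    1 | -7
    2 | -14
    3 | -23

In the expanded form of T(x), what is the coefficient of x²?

Write T(x) = ax³ + bx² + cx + d; the 4 given values yield a linear system in the 4 coefficients.
Solving, the leading coefficient vanishes, and T(x) = -x² - 4x - 2.
The coefficient of x² is -1.

-1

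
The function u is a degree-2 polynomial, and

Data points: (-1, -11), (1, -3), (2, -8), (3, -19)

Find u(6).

Write u(n) = an² + bn + c; the 4 given values yield a linear system in the 3 coefficients.
Solving, u(n) = -3n² + 4n - 4.
Then u(6) = -88.

-88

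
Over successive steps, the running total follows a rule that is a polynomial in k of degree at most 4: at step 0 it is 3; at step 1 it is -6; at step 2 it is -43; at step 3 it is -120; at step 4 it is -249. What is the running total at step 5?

-442

Write the value at k as P(k).
Write P(k) = ak^4 + bk³ + ck² + dk + e; the 5 given values yield a linear system in the 5 coefficients.
Solving, the leading coefficient vanishes, and P(k) = -2k³ - 8k² + k + 3.
Then P(5) = -442.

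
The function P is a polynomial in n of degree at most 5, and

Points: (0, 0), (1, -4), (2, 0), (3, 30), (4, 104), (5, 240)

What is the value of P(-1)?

First differences: -4, 4, 30, 74, 136. Second differences: 8, 26, 44, 62. Third differences: 18, 18, 18.
Level-3 differences are constant, so P has degree 3.
Fitting a degree-3 polynomial gives P(n) = 3n³ - 5n² - 2n.
Then P(-1) = -6.

-6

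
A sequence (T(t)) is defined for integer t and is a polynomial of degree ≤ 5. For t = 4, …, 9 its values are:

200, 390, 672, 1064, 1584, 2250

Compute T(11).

First differences: 190, 282, 392, 520, 666. Second differences: 92, 110, 128, 146. Third differences: 18, 18, 18.
Level-3 differences are constant, so T has degree 3.
Fitting a degree-3 polynomial gives T(t) = 3t³ + t² - 2t.
Then T(11) = 4092.

4092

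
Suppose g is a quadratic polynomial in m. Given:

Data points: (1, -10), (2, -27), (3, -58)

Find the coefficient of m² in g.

Write g(m) = am² + bm + c; the 3 given values yield a linear system in the 3 coefficients.
Solving, g(m) = -7m² + 4m - 7.
The coefficient of m² is -7.

-7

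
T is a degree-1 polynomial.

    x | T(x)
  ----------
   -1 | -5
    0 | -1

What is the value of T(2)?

Write T(x) = ax + b; the 2 given values yield a linear system in the 2 coefficients.
Solving, T(x) = 4x - 1.
Then T(2) = 7.

7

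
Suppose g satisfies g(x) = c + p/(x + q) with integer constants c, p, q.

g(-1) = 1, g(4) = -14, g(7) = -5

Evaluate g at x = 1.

4

(g(x) − c)(x + q) = p for each data point; the three points give a linear system in c and q, then p follows.
Solving: c = -2, q = -3, p = -12, so g(x) = -2 − 12/(x − 3).
Then g(1) = -2 − 12/(-2) = 4.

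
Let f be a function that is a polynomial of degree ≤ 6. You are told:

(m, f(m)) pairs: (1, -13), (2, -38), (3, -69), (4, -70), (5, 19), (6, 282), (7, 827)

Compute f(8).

1786

Write f(m) = am^6 + bm^5 + cm^4 + dm³ + em² + pm + q; the 7 given values yield a linear system in the 7 coefficients.
Solving, the top 2 coefficients vanish, and f(m) = m^4 - 4m³ - 4m² - 6.
Then f(8) = 1786.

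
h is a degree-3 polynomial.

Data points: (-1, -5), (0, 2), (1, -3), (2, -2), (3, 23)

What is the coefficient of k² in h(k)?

-6

First differences: 7, -5, 1, 25. Second differences: -12, 6, 24. Third differences: 18, 18.
Level-3 differences are constant, so h has degree 3.
Fitting a degree-3 polynomial gives h(k) = 3k³ - 6k² - 2k + 2.
The coefficient of k² is -6.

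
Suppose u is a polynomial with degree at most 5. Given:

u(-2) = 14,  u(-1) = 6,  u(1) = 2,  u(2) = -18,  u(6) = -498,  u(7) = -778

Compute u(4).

-154

Write u(x) = ax^5 + bx^4 + cx³ + dx² + ex + p; the 6 given values yield a linear system in the 6 coefficients.
Solving, the top 2 coefficients vanish, and u(x) = -2x³ - 2x² + 6.
Then u(4) = -154.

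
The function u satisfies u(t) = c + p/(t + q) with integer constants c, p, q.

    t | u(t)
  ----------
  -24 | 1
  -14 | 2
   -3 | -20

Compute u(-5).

20

(u(t) − c)(t + q) = p for each data point; the three points give a linear system in c and q, then p follows.
Solving: c = 0, q = 4, p = -20, so u(t) = -20/(t + 4).
Then u(-5) = 0 − 20/(-1) = 20.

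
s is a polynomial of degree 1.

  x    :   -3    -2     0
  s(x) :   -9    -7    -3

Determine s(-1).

-5

Write s(x) = ax + b; the 3 given values yield a linear system in the 2 coefficients.
Solving, s(x) = 2x - 3.
Then s(-1) = -5.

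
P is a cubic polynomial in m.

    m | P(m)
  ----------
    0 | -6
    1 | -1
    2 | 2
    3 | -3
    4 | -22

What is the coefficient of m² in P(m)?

2

First differences: 5, 3, -5, -19. Second differences: -2, -8, -14. Third differences: -6, -6.
Level-3 differences are constant, so P has degree 3.
Fitting a degree-3 polynomial gives P(m) = -m³ + 2m² + 4m - 6.
The coefficient of m² is 2.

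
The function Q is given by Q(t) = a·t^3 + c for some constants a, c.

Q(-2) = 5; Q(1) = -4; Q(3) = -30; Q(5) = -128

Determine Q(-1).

From Q(-2) = 5 and Q(1) = -4: -8a + c = 5 and 1a + c = -4.
Subtracting: 9a = -9, so a = -1; then c = 5 − (-1)·(-8) = -3.
So Q(t) = -1t³ − 3, and Q(-1) = -2.

-2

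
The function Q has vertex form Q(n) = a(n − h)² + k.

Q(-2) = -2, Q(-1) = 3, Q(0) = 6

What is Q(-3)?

First differences 5, 3; second difference -2 = 2a, so a = -1.
Expanding, the n-coefficient is −2ah = 2h; matching it to the data gives h = 1, and then k = 7.
So Q(n) = -1(n − 1)² + 7.
Q(-3) = -1·(-4)² + 7 = -9.

-9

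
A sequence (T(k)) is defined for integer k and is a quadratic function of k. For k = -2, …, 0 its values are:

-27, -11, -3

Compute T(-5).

-123

Write T(k) = ak² + bk + c; the 3 given values yield a linear system in the 3 coefficients.
Solving, T(k) = -4k² + 4k - 3.
Then T(-5) = -123.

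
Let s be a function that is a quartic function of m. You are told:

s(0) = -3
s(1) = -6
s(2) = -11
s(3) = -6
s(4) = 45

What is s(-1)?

10

Write s(m) = am^4 + bm³ + cm² + dm + e; the 5 given values yield a linear system in the 5 coefficients.
Solving, s(m) = m^4 - 4m³ + 4m² - 4m - 3.
Then s(-1) = 10.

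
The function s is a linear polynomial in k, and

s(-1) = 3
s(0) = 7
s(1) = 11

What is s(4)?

23

Write s(k) = ak + b; the 3 given values yield a linear system in the 2 coefficients.
Solving, s(k) = 4k + 7.
Then s(4) = 23.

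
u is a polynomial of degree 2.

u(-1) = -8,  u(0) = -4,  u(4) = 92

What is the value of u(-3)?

8

Write u(t) = at² + bt + c; the 3 given values yield a linear system in the 3 coefficients.
Solving, u(t) = 4t² + 8t - 4.
Then u(-3) = 8.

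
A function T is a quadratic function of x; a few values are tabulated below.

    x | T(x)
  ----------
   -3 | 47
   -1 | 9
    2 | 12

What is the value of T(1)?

3

Write T(x) = ax² + bx + c; the 3 given values yield a linear system in the 3 coefficients.
Solving, T(x) = 4x² - 3x + 2.
Then T(1) = 3.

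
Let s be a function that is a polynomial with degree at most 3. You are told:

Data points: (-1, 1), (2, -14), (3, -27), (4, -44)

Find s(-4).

-20

Write s(k) = ak³ + bk² + ck + d; the 4 given values yield a linear system in the 4 coefficients.
Solving, the leading coefficient vanishes, and s(k) = -2k² - 3k.
Then s(-4) = -20.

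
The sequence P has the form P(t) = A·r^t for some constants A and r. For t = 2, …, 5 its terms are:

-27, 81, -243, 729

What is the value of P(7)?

Consecutive ratio: 81/(-27) = -3, and -243/81 = -3, so r = -3.
Then A·(-3)^2 = -27 gives A = -3, and P(t) = -3·(-3)^t.
P(7) = -3·(-3)^7 = 6561.

6561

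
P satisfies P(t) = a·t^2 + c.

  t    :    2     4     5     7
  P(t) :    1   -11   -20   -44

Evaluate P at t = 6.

-31

From P(2) = 1 and P(4) = -11: 4a + c = 1 and 16a + c = -11.
Subtracting: 12a = -12, so a = -1; then c = 1 − (-1)·4 = 5.
So P(t) = -1t² + 5, and P(6) = -31.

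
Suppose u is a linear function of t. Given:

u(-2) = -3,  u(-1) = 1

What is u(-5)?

Write u(t) = at + b; the 2 given values yield a linear system in the 2 coefficients.
Solving, u(t) = 4t + 5.
Then u(-5) = -15.

-15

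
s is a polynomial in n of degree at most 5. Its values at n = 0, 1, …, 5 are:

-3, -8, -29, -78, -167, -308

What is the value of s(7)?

-794

First differences: -5, -21, -49, -89, -141. Second differences: -16, -28, -40, -52. Third differences: -12, -12, -12.
Level-3 differences are constant, so s has degree 3.
Fitting a degree-3 polynomial gives s(n) = -2n³ - 2n² - n - 3.
Then s(7) = -794.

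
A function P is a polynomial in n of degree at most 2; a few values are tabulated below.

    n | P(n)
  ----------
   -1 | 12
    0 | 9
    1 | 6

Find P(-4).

First differences: -3, -3.
Level-1 differences are constant, so P has degree 1.
Fitting a degree-1 polynomial gives P(n) = -3n + 9.
Then P(-4) = 21.

21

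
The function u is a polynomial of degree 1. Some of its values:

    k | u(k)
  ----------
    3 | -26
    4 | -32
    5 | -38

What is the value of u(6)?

-44

First differences: -6, -6.
Level-1 differences are constant, so u has degree 1.
Fitting a degree-1 polynomial gives u(k) = -6k - 8.
Then u(6) = -44.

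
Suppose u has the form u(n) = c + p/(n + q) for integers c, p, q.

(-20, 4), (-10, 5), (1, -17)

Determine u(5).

(u(n) − c)(n + q) = p for each data point; the three points give a linear system in c and q, then p follows.
Solving: c = 3, q = 0, p = -20, so u(n) = 3 − 20/(n + 0).
Then u(5) = 3 − 20/5 = -1.

-1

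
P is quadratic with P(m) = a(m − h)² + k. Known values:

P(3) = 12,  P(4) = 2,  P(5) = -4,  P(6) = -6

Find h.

First differences -10, -6, -2; second difference 4 = 2a, so a = 2.
Expanding, the m-coefficient is −2ah = -4h; matching it to the data gives h = 6, and then k = -6.
So P(m) = 2(m − 6)² − 6.
Hence h = 6.

6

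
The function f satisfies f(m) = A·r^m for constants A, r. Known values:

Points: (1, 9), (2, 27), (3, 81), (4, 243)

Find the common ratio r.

3

Consecutive ratio: 27/9 = 3, and 81/27 = 3, so r = 3.
Then A·3^1 = 9 gives A = 3, and f(m) = 3·3^m.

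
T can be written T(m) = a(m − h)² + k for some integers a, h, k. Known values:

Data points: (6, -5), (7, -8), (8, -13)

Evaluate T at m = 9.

-20

First differences -3, -5; second difference -2 = 2a, so a = -1.
Expanding, the m-coefficient is −2ah = 2h; matching it to the data gives h = 5, and then k = -4.
So T(m) = -1(m − 5)² − 4.
T(9) = -1·4² − 4 = -20.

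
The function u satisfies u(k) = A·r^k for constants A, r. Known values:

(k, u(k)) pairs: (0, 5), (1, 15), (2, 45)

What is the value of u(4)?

405

Consecutive ratio: 15/5 = 3, and 45/15 = 3, so r = 3.
Then A·3^0 = 5 gives A = 5, and u(k) = 5·3^k.
u(4) = 5·3^4 = 405.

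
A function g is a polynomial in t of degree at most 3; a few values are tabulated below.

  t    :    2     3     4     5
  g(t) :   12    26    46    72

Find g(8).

186

First differences: 14, 20, 26. Second differences: 6, 6.
Level-2 differences are constant, so g has degree 2.
Fitting a degree-2 polynomial gives g(t) = 3t² - t + 2.
Then g(8) = 186.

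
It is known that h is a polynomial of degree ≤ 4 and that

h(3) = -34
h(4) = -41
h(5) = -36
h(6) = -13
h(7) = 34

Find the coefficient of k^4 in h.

0

Write h(k) = ak^4 + bk³ + ck² + dk + e; the 5 given values yield a linear system in the 5 coefficients.
Solving, the leading coefficient vanishes, and h(k) = k³ - 6k² - 2k - 1.
The coefficient of k^4 is 0.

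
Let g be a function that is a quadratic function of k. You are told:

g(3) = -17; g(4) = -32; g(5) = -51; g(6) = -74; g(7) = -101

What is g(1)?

Write g(k) = ak² + bk + c; the 5 given values yield a linear system in the 3 coefficients.
Solving, g(k) = -2k² - k + 4.
Then g(1) = 1.

1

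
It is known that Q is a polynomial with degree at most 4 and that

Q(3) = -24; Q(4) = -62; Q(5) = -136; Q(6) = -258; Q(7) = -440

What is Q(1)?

-8

First differences: -38, -74, -122, -182. Second differences: -36, -48, -60. Third differences: -12, -12.
Level-3 differences are constant, so Q has degree 3.
Fitting a degree-3 polynomial gives Q(m) = -2m³ + 6m² - 6m - 6.
Then Q(1) = -8.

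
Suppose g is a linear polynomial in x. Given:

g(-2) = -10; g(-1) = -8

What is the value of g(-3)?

-12

Write g(x) = ax + b; the 2 given values yield a linear system in the 2 coefficients.
Solving, g(x) = 2x - 6.
Then g(-3) = -12.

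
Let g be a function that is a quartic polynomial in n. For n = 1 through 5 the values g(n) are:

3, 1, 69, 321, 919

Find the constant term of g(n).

9

Write g(n) = an^4 + bn³ + cn² + dn + e; the 5 given values yield a linear system in the 5 coefficients.
Solving, g(n) = 2n^4 - n³ - 9n² + 2n + 9.
The constant term is g(0) = 9.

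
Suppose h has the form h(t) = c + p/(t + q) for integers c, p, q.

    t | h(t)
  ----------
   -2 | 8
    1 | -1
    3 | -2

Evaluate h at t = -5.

(h(t) − c)(t + q) = p for each data point; the three points give a linear system in c and q, then p follows.
Solving: c = -4, q = 3, p = 12, so h(t) = -4 + 12/(t + 3).
Then h(-5) = -4 + 12/(-2) = -10.

-10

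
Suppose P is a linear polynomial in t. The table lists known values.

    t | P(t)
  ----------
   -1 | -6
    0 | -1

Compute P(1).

Write P(t) = at + b; the 2 given values yield a linear system in the 2 coefficients.
Solving, P(t) = 5t - 1.
Then P(1) = 4.

4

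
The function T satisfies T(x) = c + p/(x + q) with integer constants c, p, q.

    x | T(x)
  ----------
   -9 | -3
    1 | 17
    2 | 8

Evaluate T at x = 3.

5

(T(x) − c)(x + q) = p for each data point; the three points give a linear system in c and q, then p follows.
Solving: c = -1, q = 0, p = 18, so T(x) = -1 + 18/(x + 0).
Then T(3) = -1 + 18/3 = 5.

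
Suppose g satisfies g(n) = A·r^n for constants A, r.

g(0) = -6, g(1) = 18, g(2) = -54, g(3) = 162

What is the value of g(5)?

Consecutive ratio: 18/(-6) = -3, and -54/18 = -3, so r = -3.
Then A·(-3)^0 = -6 gives A = -6, and g(n) = -6·(-3)^n.
g(5) = -6·(-3)^5 = 1458.

1458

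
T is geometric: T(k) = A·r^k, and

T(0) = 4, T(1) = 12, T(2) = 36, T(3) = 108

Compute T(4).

324

Consecutive ratio: 12/4 = 3, and 36/12 = 3, so r = 3.
Then A·3^0 = 4 gives A = 4, and T(k) = 4·3^k.
T(4) = 4·3^4 = 324.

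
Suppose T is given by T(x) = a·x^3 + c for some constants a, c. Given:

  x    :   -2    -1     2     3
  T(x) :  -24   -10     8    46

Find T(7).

678

From T(-2) = -24 and T(-1) = -10: -8a + c = -24 and -1a + c = -10.
Subtracting: 7a = 14, so a = 2; then c = -24 − 2·(-8) = -8.
So T(x) = 2x³ − 8, and T(7) = 678.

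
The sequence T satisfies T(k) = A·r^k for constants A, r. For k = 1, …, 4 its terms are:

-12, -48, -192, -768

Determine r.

4

Consecutive ratio: -48/(-12) = 4, and -192/(-48) = 4, so r = 4.
Then A·4^1 = -12 gives A = -3, and T(k) = -3·4^k.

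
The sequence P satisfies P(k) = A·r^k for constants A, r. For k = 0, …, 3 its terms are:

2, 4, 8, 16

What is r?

2

Consecutive ratio: 4/2 = 2, and 8/4 = 2, so r = 2.
Then A·2^0 = 2 gives A = 2, and P(k) = 2·2^k.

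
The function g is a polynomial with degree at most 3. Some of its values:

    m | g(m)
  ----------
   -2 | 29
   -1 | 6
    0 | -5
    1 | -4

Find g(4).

71

First differences: -23, -11, 1. Second differences: 12, 12.
Level-2 differences are constant, so g has degree 2.
Fitting a degree-2 polynomial gives g(m) = 6m² - 5m - 5.
Then g(4) = 71.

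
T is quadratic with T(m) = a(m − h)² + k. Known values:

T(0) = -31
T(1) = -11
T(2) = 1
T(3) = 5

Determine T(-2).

-95

First differences 20, 12, 4; second difference -8 = 2a, so a = -4.
Expanding, the m-coefficient is −2ah = 8h; matching it to the data gives h = 3, and then k = 5.
So T(m) = -4(m − 3)² + 5.
T(-2) = -4·(-5)² + 5 = -95.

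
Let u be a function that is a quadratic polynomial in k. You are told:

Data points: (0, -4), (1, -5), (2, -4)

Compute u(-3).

Write u(k) = ak² + bk + c; the 3 given values yield a linear system in the 3 coefficients.
Solving, u(k) = k² - 2k - 4.
Then u(-3) = 11.

11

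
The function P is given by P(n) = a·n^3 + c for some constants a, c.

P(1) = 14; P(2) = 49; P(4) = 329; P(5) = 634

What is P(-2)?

From P(1) = 14 and P(2) = 49: 1a + c = 14 and 8a + c = 49.
Subtracting: 7a = 35, so a = 5; then c = 14 − 5·1 = 9.
So P(n) = 5n³ + 9, and P(-2) = -31.

-31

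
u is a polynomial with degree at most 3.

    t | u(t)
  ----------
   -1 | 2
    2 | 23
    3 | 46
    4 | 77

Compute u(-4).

Write u(t) = at³ + bt² + ct + d; the 4 given values yield a linear system in the 4 coefficients.
Solving, the leading coefficient vanishes, and u(t) = 4t² + 3t + 1.
Then u(-4) = 53.

53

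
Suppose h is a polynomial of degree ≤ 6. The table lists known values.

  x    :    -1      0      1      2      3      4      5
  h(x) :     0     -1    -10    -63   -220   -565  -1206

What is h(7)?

Write h(x) = ax^6 + bx^5 + cx^4 + dx³ + ex² + px + q; the 7 given values yield a linear system in the 7 coefficients.
Solving, the top 2 coefficients vanish, and h(x) = -x^4 - 4x³ - 3x² - x - 1.
Then h(7) = -3928.

-3928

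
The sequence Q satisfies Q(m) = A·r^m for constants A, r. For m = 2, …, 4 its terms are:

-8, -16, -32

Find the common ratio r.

2

Consecutive ratio: -16/(-8) = 2, and -32/(-16) = 2, so r = 2.
Then A·2^2 = -8 gives A = -2, and Q(m) = -2·2^m.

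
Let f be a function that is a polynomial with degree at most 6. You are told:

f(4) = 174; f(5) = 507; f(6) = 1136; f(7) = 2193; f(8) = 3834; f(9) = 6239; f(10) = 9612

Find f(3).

29

First differences: 333, 629, 1057, 1641, 2405, 3373. Second differences: 296, 428, 584, 764, 968. Third differences: 132, 156, 180, 204. Fourth differences: 24, 24, 24.
Level-4 differences are constant, so f has degree 4.
Fitting a degree-4 polynomial gives f(t) = t^4 - 3t² - 9t + 2.
Then f(3) = 29.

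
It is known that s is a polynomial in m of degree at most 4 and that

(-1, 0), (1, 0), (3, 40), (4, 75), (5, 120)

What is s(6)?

Write s(m) = am^4 + bm³ + cm² + dm + e; the 5 given values yield a linear system in the 5 coefficients.
Solving, the top 2 coefficients vanish, and s(m) = 5m² - 5.
Then s(6) = 175.

175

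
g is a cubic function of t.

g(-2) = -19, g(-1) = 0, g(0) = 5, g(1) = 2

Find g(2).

Write g(t) = at³ + bt² + ct + d; the 4 given values yield a linear system in the 4 coefficients.
Solving, g(t) = t³ - 4t² + 5.
Then g(2) = -3.

-3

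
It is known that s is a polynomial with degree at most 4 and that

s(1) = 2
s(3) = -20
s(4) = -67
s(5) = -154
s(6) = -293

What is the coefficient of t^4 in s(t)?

Write s(t) = at^4 + bt³ + ct² + dt + e; the 5 given values yield a linear system in the 5 coefficients.
Solving, the leading coefficient vanishes, and s(t) = -2t³ + 4t² - t + 1.
The coefficient of t^4 is 0.

0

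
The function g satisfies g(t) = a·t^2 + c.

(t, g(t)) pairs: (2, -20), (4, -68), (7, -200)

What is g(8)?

From g(2) = -20 and g(4) = -68: 4a + c = -20 and 16a + c = -68.
Subtracting: 12a = -48, so a = -4; then c = -20 − (-4)·4 = -4.
So g(t) = -4t² − 4, and g(8) = -260.

-260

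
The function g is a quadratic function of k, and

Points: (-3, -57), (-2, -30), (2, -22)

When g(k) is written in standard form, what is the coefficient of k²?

-5

Write g(k) = ak² + bk + c; the 3 given values yield a linear system in the 3 coefficients.
Solving, g(k) = -5k² + 2k - 6.
The coefficient of k² is -5.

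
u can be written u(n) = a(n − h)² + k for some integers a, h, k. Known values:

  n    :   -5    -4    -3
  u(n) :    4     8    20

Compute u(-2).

First differences 4, 12; second difference 8 = 2a, so a = 4.
Expanding, the n-coefficient is −2ah = -8h; matching it to the data gives h = -5, and then k = 4.
So u(n) = 4(n + 5)² + 4.
u(-2) = 4·3² + 4 = 40.

40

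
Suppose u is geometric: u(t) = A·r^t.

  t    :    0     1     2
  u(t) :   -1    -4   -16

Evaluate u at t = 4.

Consecutive ratio: -4/(-1) = 4, and -16/(-4) = 4, so r = 4.
Then A·4^0 = -1 gives A = -1, and u(t) = -1·4^t.
u(4) = -1·4^4 = -256.

-256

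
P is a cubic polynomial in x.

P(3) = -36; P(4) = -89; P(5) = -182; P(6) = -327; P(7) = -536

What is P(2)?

-11

First differences: -53, -93, -145, -209. Second differences: -40, -52, -64. Third differences: -12, -12.
Level-3 differences are constant, so P has degree 3.
Fitting a degree-3 polynomial gives P(x) = -2x³ + 4x² - 7x + 3.
Then P(2) = -11.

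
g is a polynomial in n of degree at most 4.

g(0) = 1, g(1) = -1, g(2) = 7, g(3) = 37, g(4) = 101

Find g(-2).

-13

First differences: -2, 8, 30, 64. Second differences: 10, 22, 34. Third differences: 12, 12.
Level-3 differences are constant, so g has degree 3.
Fitting a degree-3 polynomial gives g(n) = 2n³ - n² - 3n + 1.
Then g(-2) = -13.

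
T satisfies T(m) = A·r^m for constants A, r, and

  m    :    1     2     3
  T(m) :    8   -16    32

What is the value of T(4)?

-64

Consecutive ratio: -16/8 = -2, and 32/(-16) = -2, so r = -2.
Then A·(-2)^1 = 8 gives A = -4, and T(m) = -4·(-2)^m.
T(4) = -4·(-2)^4 = -64.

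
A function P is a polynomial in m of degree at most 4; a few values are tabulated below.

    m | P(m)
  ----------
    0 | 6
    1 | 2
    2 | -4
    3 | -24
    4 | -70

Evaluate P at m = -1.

20

First differences: -4, -6, -20, -46. Second differences: -2, -14, -26. Third differences: -12, -12.
Level-3 differences are constant, so P has degree 3.
Fitting a degree-3 polynomial gives P(m) = -2m³ + 5m² - 7m + 6.
Then P(-1) = 20.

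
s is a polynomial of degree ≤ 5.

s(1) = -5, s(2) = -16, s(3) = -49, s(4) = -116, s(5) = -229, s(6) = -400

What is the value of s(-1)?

-1

First differences: -11, -33, -67, -113, -171. Second differences: -22, -34, -46, -58. Third differences: -12, -12, -12.
Level-3 differences are constant, so s has degree 3.
Fitting a degree-3 polynomial gives s(k) = -2k³ + k² - 4.
Then s(-1) = -1.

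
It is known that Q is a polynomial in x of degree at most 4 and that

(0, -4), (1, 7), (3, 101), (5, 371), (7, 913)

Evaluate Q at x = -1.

Write Q(x) = ax^4 + bx³ + cx² + dx + e; the 5 given values yield a linear system in the 5 coefficients.
Solving, the leading coefficient vanishes, and Q(x) = 2x³ + 4x² + 5x - 4.
Then Q(-1) = -7.

-7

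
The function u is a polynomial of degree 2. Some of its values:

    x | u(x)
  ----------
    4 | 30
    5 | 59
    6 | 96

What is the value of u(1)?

Write u(x) = ax² + bx + c; the 3 given values yield a linear system in the 3 coefficients.
Solving, u(x) = 4x² - 7x - 6.
Then u(1) = -9.

-9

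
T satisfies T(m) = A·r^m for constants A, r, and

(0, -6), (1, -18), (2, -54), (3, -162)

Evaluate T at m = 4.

Consecutive ratio: -18/(-6) = 3, and -54/(-18) = 3, so r = 3.
Then A·3^0 = -6 gives A = -6, and T(m) = -6·3^m.
T(4) = -6·3^4 = -486.

-486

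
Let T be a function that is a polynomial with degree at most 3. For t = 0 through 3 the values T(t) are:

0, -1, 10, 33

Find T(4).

First differences: -1, 11, 23. Second differences: 12, 12.
Level-2 differences are constant, so T has degree 2.
Fitting a degree-2 polynomial gives T(t) = 6t² - 7t.
Then T(4) = 68.

68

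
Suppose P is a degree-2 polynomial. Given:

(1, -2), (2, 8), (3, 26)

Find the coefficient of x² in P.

Write P(x) = ax² + bx + c; the 3 given values yield a linear system in the 3 coefficients.
Solving, P(x) = 4x² - 2x - 4.
The coefficient of x² is 4.

4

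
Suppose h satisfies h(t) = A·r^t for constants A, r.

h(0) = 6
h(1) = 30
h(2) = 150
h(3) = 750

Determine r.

Consecutive ratio: 30/6 = 5, and 150/30 = 5, so r = 5.
Then A·5^0 = 6 gives A = 6, and h(t) = 6·5^t.

5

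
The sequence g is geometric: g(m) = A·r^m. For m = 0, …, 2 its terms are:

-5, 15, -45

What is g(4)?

-405

Consecutive ratio: 15/(-5) = -3, and -45/15 = -3, so r = -3.
Then A·(-3)^0 = -5 gives A = -5, and g(m) = -5·(-3)^m.
g(4) = -5·(-3)^4 = -405.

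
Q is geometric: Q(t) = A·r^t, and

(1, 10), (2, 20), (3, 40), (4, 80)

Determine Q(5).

Consecutive ratio: 20/10 = 2, and 40/20 = 2, so r = 2.
Then A·2^1 = 10 gives A = 5, and Q(t) = 5·2^t.
Q(5) = 5·2^5 = 160.

160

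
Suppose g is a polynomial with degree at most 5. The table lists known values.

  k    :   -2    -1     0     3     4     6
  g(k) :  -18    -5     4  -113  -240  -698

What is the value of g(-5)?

39

Write g(k) = ak^5 + bk^4 + ck³ + dk² + ek + p; the 6 given values yield a linear system in the 6 coefficients.
Solving, the top 2 coefficients vanish, and g(k) = -2k³ - 8k² + 3k + 4.
Then g(-5) = 39.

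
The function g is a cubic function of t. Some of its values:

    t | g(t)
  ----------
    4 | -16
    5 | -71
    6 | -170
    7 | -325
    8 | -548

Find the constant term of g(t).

First differences: -55, -99, -155, -223. Second differences: -44, -56, -68. Third differences: -12, -12.
Level-3 differences are constant, so g has degree 3.
Fitting a degree-3 polynomial gives g(t) = -2t³ + 8t² - 5t + 4.
The constant term is g(0) = 4.

4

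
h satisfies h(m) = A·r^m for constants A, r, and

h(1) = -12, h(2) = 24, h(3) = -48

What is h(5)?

Consecutive ratio: 24/(-12) = -2, and -48/24 = -2, so r = -2.
Then A·(-2)^1 = -12 gives A = 6, and h(m) = 6·(-2)^m.
h(5) = 6·(-2)^5 = -192.

-192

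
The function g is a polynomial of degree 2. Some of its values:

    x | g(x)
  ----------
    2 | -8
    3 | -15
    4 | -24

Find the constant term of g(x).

0

Write g(x) = ax² + bx + c; the 3 given values yield a linear system in the 3 coefficients.
Solving, g(x) = -x² - 2x.
The constant term is g(0) = 0.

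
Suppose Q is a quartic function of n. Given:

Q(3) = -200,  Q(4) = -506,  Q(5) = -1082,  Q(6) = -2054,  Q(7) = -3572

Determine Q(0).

-2

Write Q(n) = an^4 + bn³ + cn² + dn + e; the 5 given values yield a linear system in the 5 coefficients.
Solving, Q(n) = -n^4 - 3n³ - 2n² - 6n - 2.
Then Q(0) = -2.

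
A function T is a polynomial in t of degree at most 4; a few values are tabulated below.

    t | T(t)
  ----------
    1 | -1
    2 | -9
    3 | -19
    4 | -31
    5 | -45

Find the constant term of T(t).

First differences: -8, -10, -12, -14. Second differences: -2, -2, -2.
Level-2 differences are constant, so T has degree 2.
Fitting a degree-2 polynomial gives T(t) = -t² - 5t + 5.
The constant term is T(0) = 5.

5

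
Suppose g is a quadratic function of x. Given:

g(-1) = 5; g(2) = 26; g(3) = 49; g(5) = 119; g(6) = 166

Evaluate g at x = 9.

Write g(x) = ax² + bx + c; the 5 given values yield a linear system in the 3 coefficients.
Solving, g(x) = 4x² + 3x + 4.
Then g(9) = 355.

355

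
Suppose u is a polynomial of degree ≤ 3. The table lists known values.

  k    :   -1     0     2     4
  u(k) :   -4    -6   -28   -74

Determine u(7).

-188

Write u(k) = ak³ + bk² + ck + d; the 4 given values yield a linear system in the 4 coefficients.
Solving, the leading coefficient vanishes, and u(k) = -3k² - 5k - 6.
Then u(7) = -188.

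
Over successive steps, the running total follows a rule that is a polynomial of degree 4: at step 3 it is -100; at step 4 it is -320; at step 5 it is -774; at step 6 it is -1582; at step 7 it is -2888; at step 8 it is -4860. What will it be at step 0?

-4

Write the value at m as Q(m).
First differences: -220, -454, -808, -1306, -1972. Second differences: -234, -354, -498, -666. Third differences: -120, -144, -168. Fourth differences: -24, -24.
Level-4 differences are constant, so Q has degree 4.
Fitting a degree-4 polynomial gives Q(m) = -m^4 - 2m³ + 4m² + m - 4.
Then Q(0) = -4.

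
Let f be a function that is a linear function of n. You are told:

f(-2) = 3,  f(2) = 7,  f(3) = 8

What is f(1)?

Write f(n) = an + b; the 3 given values yield a linear system in the 2 coefficients.
Solving, f(n) = n + 5.
Then f(1) = 6.

6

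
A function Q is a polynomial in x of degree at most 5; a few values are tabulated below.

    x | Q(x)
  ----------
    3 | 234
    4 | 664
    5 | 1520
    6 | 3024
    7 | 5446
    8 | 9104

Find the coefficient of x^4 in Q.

2

Write Q(x) = ax^5 + bx^4 + cx³ + dx² + ex + p; the 6 given values yield a linear system in the 6 coefficients.
Solving, the leading coefficient vanishes, and Q(x) = 2x^4 + x³ + 7x² - 6x.
The coefficient of x^4 is 2.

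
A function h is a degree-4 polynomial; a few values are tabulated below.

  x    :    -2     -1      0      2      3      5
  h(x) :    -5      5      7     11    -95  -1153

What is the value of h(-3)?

Write h(x) = ax^4 + bx³ + cx² + dx + e; the 6 given values yield a linear system in the 5 coefficients.
Solving, h(x) = -2x^4 - x³ + 7x² + 8x + 7.
Then h(-3) = -89.

-89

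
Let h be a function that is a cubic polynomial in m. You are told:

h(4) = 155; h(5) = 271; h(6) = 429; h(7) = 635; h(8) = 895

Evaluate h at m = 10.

First differences: 116, 158, 206, 260. Second differences: 42, 48, 54. Third differences: 6, 6.
Level-3 differences are constant, so h has degree 3.
Fitting a degree-3 polynomial gives h(m) = m³ + 6m² + m - 9.
Then h(10) = 1601.

1601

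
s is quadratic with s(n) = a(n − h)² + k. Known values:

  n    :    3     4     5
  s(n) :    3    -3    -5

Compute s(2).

First differences -6, -2; second difference 4 = 2a, so a = 2.
Expanding, the n-coefficient is −2ah = -4h; matching it to the data gives h = 5, and then k = -5.
So s(n) = 2(n − 5)² − 5.
s(2) = 2·(-3)² − 5 = 13.

13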